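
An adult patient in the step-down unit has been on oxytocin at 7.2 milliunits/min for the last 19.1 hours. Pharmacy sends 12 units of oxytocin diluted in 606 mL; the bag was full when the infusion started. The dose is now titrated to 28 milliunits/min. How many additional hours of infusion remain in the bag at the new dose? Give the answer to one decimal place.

2.2 hours

Initial rate:
7.2 milliunits/min × 60 min/hr = 432 milliunits/hr
Concentration = 12 units ÷ 606 mL = 0.01980198 units/mL = 19.80198 milliunits/mL
Rate = 432 milliunits/hr ÷ 19.80198 milliunits/mL = 21.816 mL/hr
Volume infused so far = 21.816 mL/hr × 19.1 hr = 416.6856 mL
Volume remaining = 606 − 416.6856 = 189.3144 mL
New rate:
28 milliunits/min × 60 min/hr = 1680 milliunits/hr
Rate = 1680 milliunits/hr ÷ 19.80198 milliunits/mL = 84.84 mL/hr
Time remaining = 189.3144 mL ÷ 84.84 mL/hr = 2.231429 hr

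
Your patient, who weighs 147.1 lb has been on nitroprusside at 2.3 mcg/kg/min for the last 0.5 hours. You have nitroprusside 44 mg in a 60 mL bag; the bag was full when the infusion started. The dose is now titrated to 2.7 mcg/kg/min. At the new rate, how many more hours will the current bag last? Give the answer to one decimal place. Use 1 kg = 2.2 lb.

3.6 hours

Initial rate:
Weight = 147.1 lb ÷ 2.2 lb/kg = 66.86364 kg
Dose = 2.3 mcg/kg/min × 66.86364 kg = 153.7864 mcg/min
153.7864 mcg/min × 60 min/hr = 9227.182 mcg/hr
Concentration = 44 mg ÷ 60 mL = 0.7333333 mg/mL = 733.3333 mcg/mL
Rate = 9227.182 mcg/hr ÷ 733.3333 mcg/mL = 12.58252 mL/hr
Volume infused so far = 12.58252 mL/hr × 0.5 hr = 6.29126 mL
Volume remaining = 60 − 6.29126 = 53.70874 mL
New rate:
Dose = 2.7 mcg/kg/min × 66.86364 kg = 180.5318 mcg/min
180.5318 mcg/min × 60 min/hr = 10831.91 mcg/hr
Rate = 10831.91 mcg/hr ÷ 733.3333 mcg/mL = 14.77079 mL/hr
Time remaining = 53.70874 mL ÷ 14.77079 mL/hr = 3.636147 hr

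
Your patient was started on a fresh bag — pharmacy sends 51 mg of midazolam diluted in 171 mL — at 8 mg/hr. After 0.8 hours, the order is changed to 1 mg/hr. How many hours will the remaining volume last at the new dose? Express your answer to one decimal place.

Initial rate:
Concentration = 51 mg ÷ 171 mL = 0.2982456 mg/mL
Rate = 8 mg/hr ÷ 0.2982456 mg/mL = 26.82353 mL/hr
Volume infused so far = 26.82353 mL/hr × 0.8 hr = 21.45882 mL
Volume remaining = 171 − 21.45882 = 149.5412 mL
New rate:
Rate = 1 mg/hr ÷ 0.2982456 mg/mL = 3.352941 mL/hr
Time remaining = 149.5412 mL ÷ 3.352941 mL/hr = 44.6 hr

44.6 hours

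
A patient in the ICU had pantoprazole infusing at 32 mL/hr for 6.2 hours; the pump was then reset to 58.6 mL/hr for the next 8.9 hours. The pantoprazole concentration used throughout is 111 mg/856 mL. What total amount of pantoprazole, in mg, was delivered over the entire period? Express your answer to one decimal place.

Concentration = 111 mg ÷ 856 mL = 0.1296729 mg/mL
Stage 1: 32 mL/hr × 6.2 hr = 198.4 mL → 198.4 mL × 0.1296729 mg/mL = 25.7271 mg
Stage 2: 58.6 mL/hr × 8.9 hr = 521.54 mL → 521.54 mL × 0.1296729 mg/mL = 67.6296 mg
Total = 25.7271 + 67.6296 = 93.35671 mg

93.4 mg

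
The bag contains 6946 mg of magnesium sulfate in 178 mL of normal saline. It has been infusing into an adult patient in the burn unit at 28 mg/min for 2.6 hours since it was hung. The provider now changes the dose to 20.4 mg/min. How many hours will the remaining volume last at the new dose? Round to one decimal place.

Initial rate:
28 mg/min × 60 min/hr = 1680 mg/hr
Concentration = 6946 mg ÷ 178 mL = 39.02247 mg/mL
Rate = 1680 mg/hr ÷ 39.02247 mg/mL = 43.05212 mL/hr
Volume infused so far = 43.05212 mL/hr × 2.6 hr = 111.9355 mL
Volume remaining = 178 − 111.9355 = 66.0645 mL
New rate:
20.4 mg/min × 60 min/hr = 1224 mg/hr
Rate = 1224 mg/hr ÷ 39.02247 mg/mL = 31.36654 mL/hr
Time remaining = 66.0645 mL ÷ 31.36654 mL/hr = 2.106209 hr

2.1 hours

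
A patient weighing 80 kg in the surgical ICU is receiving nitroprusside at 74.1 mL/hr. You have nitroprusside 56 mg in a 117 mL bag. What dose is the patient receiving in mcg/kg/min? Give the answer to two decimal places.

7.39 mcg/kg/min

Concentration = 56 mg ÷ 117 mL = 0.4786325 mg/mL = 478.6325 mcg/mL
Drug rate = 74.1 mL/hr × 478.6325 mcg/mL = 35466.67 mcg/hr
35466.67 mcg/hr ÷ 60 min/hr = 591.1111 mcg/min
591.1111 mcg/min ÷ 80 kg = 7.388889 mcg/kg/min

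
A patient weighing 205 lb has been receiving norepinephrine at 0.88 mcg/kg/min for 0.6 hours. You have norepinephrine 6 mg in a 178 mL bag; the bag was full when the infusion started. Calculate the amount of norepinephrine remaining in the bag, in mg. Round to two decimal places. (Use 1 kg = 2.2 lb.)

Weight = 205 lb ÷ 2.2 lb/kg = 93.18182 kg
Dose = 0.88 mcg/kg/min × 93.18182 kg = 82 mcg/min
82 mcg/min × 60 min/hr = 4920 mcg/hr
Concentration = 6 mg ÷ 178 mL = 0.03370787 mg/mL = 33.70787 mcg/mL
Rate = 4920 mcg/hr ÷ 33.70787 mcg/mL = 145.96 mL/hr
Volume infused = 145.96 mL/hr × 0.6 hr = 87.576 mL
Volume remaining = 178 − 87.576 = 90.424 mL
Drug remaining = 90.424 mL × 33.70787 mcg/mL = 3048 mcg = 3.048 mg

3.05 mg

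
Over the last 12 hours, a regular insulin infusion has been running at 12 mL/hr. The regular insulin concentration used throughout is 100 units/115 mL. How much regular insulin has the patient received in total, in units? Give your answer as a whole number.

Concentration = 100 units ÷ 115 mL = 0.8695652 units/mL
Drug rate = 12 mL/hr × 0.8695652 units/mL = 10.43478 units/hr
Total = 10.43478 units/hr × 12 hr = 125.2174 units

125 units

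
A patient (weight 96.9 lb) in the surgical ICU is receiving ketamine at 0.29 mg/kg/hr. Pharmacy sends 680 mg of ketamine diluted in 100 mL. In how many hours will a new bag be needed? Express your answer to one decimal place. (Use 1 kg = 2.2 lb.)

53.2 hours

Weight = 96.9 lb ÷ 2.2 lb/kg = 44.04545 kg
Dose = 0.29 mg/kg/hr × 44.04545 kg = 12.77318 mg/hr
Concentration = 680 mg ÷ 100 mL = 6.8 mg/mL
Rate = 12.77318 mg/hr ÷ 6.8 mg/mL = 1.878409 mL/hr
Duration = 100 mL ÷ 1.878409 mL/hr = 53.23654 hr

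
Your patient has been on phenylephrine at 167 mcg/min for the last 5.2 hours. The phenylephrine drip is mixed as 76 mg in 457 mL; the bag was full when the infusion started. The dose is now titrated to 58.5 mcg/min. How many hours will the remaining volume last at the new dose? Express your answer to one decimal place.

6.8 hours

Initial rate:
167 mcg/min × 60 min/hr = 10020 mcg/hr
Concentration = 76 mg ÷ 457 mL = 0.166302 mg/mL = 166.302 mcg/mL
Rate = 10020 mcg/hr ÷ 166.302 mcg/mL = 60.25184 mL/hr
Volume infused so far = 60.25184 mL/hr × 5.2 hr = 313.3096 mL
Volume remaining = 457 − 313.3096 = 143.6904 mL
New rate:
58.5 mcg/min × 60 min/hr = 3510 mcg/hr
Rate = 3510 mcg/hr ÷ 166.302 mcg/mL = 21.10618 mL/hr
Time remaining = 143.6904 mL ÷ 21.10618 mL/hr = 6.807977 hr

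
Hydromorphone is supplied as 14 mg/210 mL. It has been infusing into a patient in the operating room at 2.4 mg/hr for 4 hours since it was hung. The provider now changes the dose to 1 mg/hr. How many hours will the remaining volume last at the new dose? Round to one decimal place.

Initial rate:
Concentration = 14 mg ÷ 210 mL = 0.06666667 mg/mL
Rate = 2.4 mg/hr ÷ 0.06666667 mg/mL = 36 mL/hr
Volume infused so far = 36 mL/hr × 4 hr = 144 mL
Volume remaining = 210 − 144 = 66 mL
New rate:
Rate = 1 mg/hr ÷ 0.06666667 mg/mL = 15 mL/hr
Time remaining = 66 mL ÷ 15 mL/hr = 4.4 hr

4.4 hours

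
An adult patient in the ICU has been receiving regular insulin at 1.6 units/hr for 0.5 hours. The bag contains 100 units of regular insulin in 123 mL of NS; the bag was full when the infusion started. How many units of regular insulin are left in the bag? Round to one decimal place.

Concentration = 100 units ÷ 123 mL = 0.8130081 units/mL
Rate = 1.6 units/hr ÷ 0.8130081 units/mL = 1.968 mL/hr
Volume infused = 1.968 mL/hr × 0.5 hr = 0.984 mL
Volume remaining = 123 − 0.984 = 122.016 mL
Drug remaining = 122.016 mL × 0.8130081 units/mL = 99.2 units

99.2 units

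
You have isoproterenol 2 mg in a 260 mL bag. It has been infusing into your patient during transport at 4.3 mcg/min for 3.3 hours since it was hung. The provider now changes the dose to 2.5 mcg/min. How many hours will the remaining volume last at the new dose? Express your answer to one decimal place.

7.7 hours

Initial rate:
4.3 mcg/min × 60 min/hr = 258 mcg/hr
Concentration = 2 mg ÷ 260 mL = 0.007692308 mg/mL = 7.692308 mcg/mL
Rate = 258 mcg/hr ÷ 7.692308 mcg/mL = 33.54 mL/hr
Volume infused so far = 33.54 mL/hr × 3.3 hr = 110.682 mL
Volume remaining = 260 − 110.682 = 149.318 mL
New rate:
2.5 mcg/min × 60 min/hr = 150 mcg/hr
Rate = 150 mcg/hr ÷ 7.692308 mcg/mL = 19.5 mL/hr
Time remaining = 149.318 mL ÷ 19.5 mL/hr = 7.657333 hr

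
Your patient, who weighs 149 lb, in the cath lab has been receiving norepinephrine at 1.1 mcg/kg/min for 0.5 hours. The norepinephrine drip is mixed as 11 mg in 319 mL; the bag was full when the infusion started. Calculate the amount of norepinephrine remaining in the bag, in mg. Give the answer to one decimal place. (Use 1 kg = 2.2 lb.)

Weight = 149 lb ÷ 2.2 lb/kg = 67.72727 kg
Dose = 1.1 mcg/kg/min × 67.72727 kg = 74.5 mcg/min
74.5 mcg/min × 60 min/hr = 4470 mcg/hr
Concentration = 11 mg ÷ 319 mL = 0.03448276 mg/mL = 34.48276 mcg/mL
Rate = 4470 mcg/hr ÷ 34.48276 mcg/mL = 129.63 mL/hr
Volume infused = 129.63 mL/hr × 0.5 hr = 64.815 mL
Volume remaining = 319 − 64.815 = 254.185 mL
Drug remaining = 254.185 mL × 34.48276 mcg/mL = 8765 mcg = 8.765 mg

8.8 mg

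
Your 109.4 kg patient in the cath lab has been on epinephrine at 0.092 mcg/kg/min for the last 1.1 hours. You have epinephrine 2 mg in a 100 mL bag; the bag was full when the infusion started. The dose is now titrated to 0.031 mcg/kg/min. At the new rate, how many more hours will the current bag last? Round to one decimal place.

Initial rate:
Dose = 0.092 mcg/kg/min × 109.4 kg = 10.0648 mcg/min
10.0648 mcg/min × 60 min/hr = 603.888 mcg/hr
Concentration = 2 mg ÷ 100 mL = 0.02 mg/mL = 20 mcg/mL
Rate = 603.888 mcg/hr ÷ 20 mcg/mL = 30.1944 mL/hr
Volume infused so far = 30.1944 mL/hr × 1.1 hr = 33.21384 mL
Volume remaining = 100 − 33.21384 = 66.78616 mL
New rate:
Dose = 0.031 mcg/kg/min × 109.4 kg = 3.3914 mcg/min
3.3914 mcg/min × 60 min/hr = 203.484 mcg/hr
Rate = 203.484 mcg/hr ÷ 20 mcg/mL = 10.1742 mL/hr
Time remaining = 66.78616 mL ÷ 10.1742 mL/hr = 6.564266 hr

6.6 hours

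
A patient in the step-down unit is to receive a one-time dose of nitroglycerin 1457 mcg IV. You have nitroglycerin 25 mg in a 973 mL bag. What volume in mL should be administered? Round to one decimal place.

Concentration = 25 mg ÷ 973 mL = 0.02569373 mg/mL = 25.69373 mcg/mL
Volume = 1457 mcg ÷ 25.69373 mcg/mL = 56.70644 mL

56.7 mL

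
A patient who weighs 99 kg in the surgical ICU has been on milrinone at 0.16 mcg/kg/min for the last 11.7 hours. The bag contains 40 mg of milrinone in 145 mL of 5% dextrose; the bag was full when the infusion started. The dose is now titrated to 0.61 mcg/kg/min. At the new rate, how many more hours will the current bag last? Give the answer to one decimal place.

8.0 hours

Initial rate:
Dose = 0.16 mcg/kg/min × 99 kg = 15.84 mcg/min
15.84 mcg/min × 60 min/hr = 950.4 mcg/hr
Concentration = 40 mg ÷ 145 mL = 0.2758621 mg/mL = 275.8621 mcg/mL
Rate = 950.4 mcg/hr ÷ 275.8621 mcg/mL = 3.4452 mL/hr
Volume infused so far = 3.4452 mL/hr × 11.7 hr = 40.30884 mL
Volume remaining = 145 − 40.30884 = 104.6912 mL
New rate:
Dose = 0.61 mcg/kg/min × 99 kg = 60.39 mcg/min
60.39 mcg/min × 60 min/hr = 3623.4 mcg/hr
Rate = 3623.4 mcg/hr ÷ 275.8621 mcg/mL = 13.13482 mL/hr
Time remaining = 104.6912 mL ÷ 13.13482 mL/hr = 7.970503 hr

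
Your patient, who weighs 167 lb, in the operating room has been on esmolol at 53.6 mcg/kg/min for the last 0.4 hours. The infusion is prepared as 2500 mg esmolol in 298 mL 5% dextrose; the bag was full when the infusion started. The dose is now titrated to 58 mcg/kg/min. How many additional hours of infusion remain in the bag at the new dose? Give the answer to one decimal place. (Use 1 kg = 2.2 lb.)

9.1 hours

Initial rate:
Weight = 167 lb ÷ 2.2 lb/kg = 75.90909 kg
Dose = 53.6 mcg/kg/min × 75.90909 kg = 4068.727 mcg/min
4068.727 mcg/min × 60 min/hr = 244123.6 mcg/hr
Concentration = 2500 mg ÷ 298 mL = 8.389262 mg/mL = 8389.262 mcg/mL
Rate = 244123.6 mcg/hr ÷ 8389.262 mcg/mL = 29.09954 mL/hr
Volume infused so far = 29.09954 mL/hr × 0.4 hr = 11.63981 mL
Volume remaining = 298 − 11.63981 = 286.3602 mL
New rate:
Dose = 58 mcg/kg/min × 75.90909 kg = 4402.727 mcg/min
4402.727 mcg/min × 60 min/hr = 264163.6 mcg/hr
Rate = 264163.6 mcg/hr ÷ 8389.262 mcg/mL = 31.48831 mL/hr
Time remaining = 286.3602 mL ÷ 31.48831 mL/hr = 9.094176 hr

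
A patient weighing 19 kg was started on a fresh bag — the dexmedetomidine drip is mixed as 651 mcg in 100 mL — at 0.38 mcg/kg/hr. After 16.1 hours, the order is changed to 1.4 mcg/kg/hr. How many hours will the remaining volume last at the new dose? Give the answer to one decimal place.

Initial rate:
Dose = 0.38 mcg/kg/hr × 19 kg = 7.22 mcg/hr
Concentration = 651 mcg ÷ 100 mL = 6.51 mcg/mL
Rate = 7.22 mcg/hr ÷ 6.51 mcg/mL = 1.109063 mL/hr
Volume infused so far = 1.109063 mL/hr × 16.1 hr = 17.85591 mL
Volume remaining = 100 − 17.85591 = 82.14409 mL
New rate:
Dose = 1.4 mcg/kg/hr × 19 kg = 26.6 mcg/hr
Rate = 26.6 mcg/hr ÷ 6.51 mcg/mL = 4.086022 mL/hr
Time remaining = 82.14409 mL ÷ 4.086022 mL/hr = 20.10368 hr

20.1 hours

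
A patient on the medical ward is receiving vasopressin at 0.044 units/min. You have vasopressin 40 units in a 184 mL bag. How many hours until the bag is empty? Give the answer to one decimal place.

0.044 units/min × 60 min/hr = 2.64 units/hr
Concentration = 40 units ÷ 184 mL = 0.2173913 units/mL
Rate = 2.64 units/hr ÷ 0.2173913 units/mL = 12.144 mL/hr
Duration = 184 mL ÷ 12.144 mL/hr = 15.15152 hr

15.2 hours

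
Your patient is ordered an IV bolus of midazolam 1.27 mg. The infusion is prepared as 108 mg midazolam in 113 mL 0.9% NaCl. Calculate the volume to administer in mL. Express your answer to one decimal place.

1.3 mL

Concentration = 108 mg ÷ 113 mL = 0.9557522 mg/mL
Volume = 1.27 mg ÷ 0.9557522 mg/mL = 1.328796 mL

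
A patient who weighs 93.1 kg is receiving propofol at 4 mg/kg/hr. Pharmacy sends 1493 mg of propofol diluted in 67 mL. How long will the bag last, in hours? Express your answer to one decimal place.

Dose = 4 mg/kg/hr × 93.1 kg = 372.4 mg/hr
Concentration = 1493 mg ÷ 67 mL = 22.28358 mg/mL
Rate = 372.4 mg/hr ÷ 22.28358 mg/mL = 16.71186 mL/hr
Duration = 67 mL ÷ 16.71186 mL/hr = 4.00913 hr

4.0 hours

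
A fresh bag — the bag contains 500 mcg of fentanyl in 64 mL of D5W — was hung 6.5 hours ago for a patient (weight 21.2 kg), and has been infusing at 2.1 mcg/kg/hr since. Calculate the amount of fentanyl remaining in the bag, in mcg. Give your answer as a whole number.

211 mcg

Dose = 2.1 mcg/kg/hr × 21.2 kg = 44.52 mcg/hr
Concentration = 500 mcg ÷ 64 mL = 7.8125 mcg/mL
Rate = 44.52 mcg/hr ÷ 7.8125 mcg/mL = 5.69856 mL/hr
Volume infused = 5.69856 mL/hr × 6.5 hr = 37.04064 mL
Volume remaining = 64 − 37.04064 = 26.95936 mL
Drug remaining = 26.95936 mL × 7.8125 mcg/mL = 210.62 mcg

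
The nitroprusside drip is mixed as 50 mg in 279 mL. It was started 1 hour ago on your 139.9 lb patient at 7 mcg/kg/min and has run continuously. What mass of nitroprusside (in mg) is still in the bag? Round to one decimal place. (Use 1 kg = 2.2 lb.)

23.3 mg

Weight = 139.9 lb ÷ 2.2 lb/kg = 63.59091 kg
Dose = 7 mcg/kg/min × 63.59091 kg = 445.1364 mcg/min
445.1364 mcg/min × 60 min/hr = 26708.18 mcg/hr
Concentration = 50 mg ÷ 279 mL = 0.1792115 mg/mL = 179.2115 mcg/mL
Rate = 26708.18 mcg/hr ÷ 179.2115 mcg/mL = 149.0317 mL/hr
Volume infused = 149.0317 mL/hr × 1 hr = 149.0317 mL
Volume remaining = 279 − 149.0317 = 129.9683 mL
Drug remaining = 129.9683 mL × 179.2115 mcg/mL = 23291.82 mcg = 23.29182 mg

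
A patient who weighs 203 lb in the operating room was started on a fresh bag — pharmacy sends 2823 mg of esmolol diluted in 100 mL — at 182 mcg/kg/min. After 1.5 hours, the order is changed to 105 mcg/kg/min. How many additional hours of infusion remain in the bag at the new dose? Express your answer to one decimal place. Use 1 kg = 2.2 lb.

Initial rate:
Weight = 203 lb ÷ 2.2 lb/kg = 92.27273 kg
Dose = 182 mcg/kg/min × 92.27273 kg = 16793.64 mcg/min
16793.64 mcg/min × 60 min/hr = 1007618 mcg/hr
Concentration = 2823 mg ÷ 100 mL = 28.23 mg/mL = 28230 mcg/mL
Rate = 1007618 mcg/hr ÷ 28230 mcg/mL = 35.69317 mL/hr
Volume infused so far = 35.69317 mL/hr × 1.5 hr = 53.53975 mL
Volume remaining = 100 − 53.53975 = 46.46025 mL
New rate:
Dose = 105 mcg/kg/min × 92.27273 kg = 9688.636 mcg/min
9688.636 mcg/min × 60 min/hr = 581318.2 mcg/hr
Rate = 581318.2 mcg/hr ÷ 28230 mcg/mL = 20.59221 mL/hr
Time remaining = 46.46025 mL ÷ 20.59221 mL/hr = 2.256205 hr

2.3 hours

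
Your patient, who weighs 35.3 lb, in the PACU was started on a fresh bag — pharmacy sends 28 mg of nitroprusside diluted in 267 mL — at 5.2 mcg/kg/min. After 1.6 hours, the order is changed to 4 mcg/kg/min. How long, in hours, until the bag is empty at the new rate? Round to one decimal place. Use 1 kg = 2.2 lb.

Initial rate:
Weight = 35.3 lb ÷ 2.2 lb/kg = 16.04545 kg
Dose = 5.2 mcg/kg/min × 16.04545 kg = 83.43636 mcg/min
83.43636 mcg/min × 60 min/hr = 5006.182 mcg/hr
Concentration = 28 mg ÷ 267 mL = 0.1048689 mg/mL = 104.8689 mcg/mL
Rate = 5006.182 mcg/hr ÷ 104.8689 mcg/mL = 47.73752 mL/hr
Volume infused so far = 47.73752 mL/hr × 1.6 hr = 76.38003 mL
Volume remaining = 267 − 76.38003 = 190.62 mL
New rate:
Dose = 4 mcg/kg/min × 16.04545 kg = 64.18182 mcg/min
64.18182 mcg/min × 60 min/hr = 3850.909 mcg/hr
Rate = 3850.909 mcg/hr ÷ 104.8689 mcg/mL = 36.72117 mL/hr
Time remaining = 190.62 mL ÷ 36.72117 mL/hr = 5.19101 hr

5.2 hours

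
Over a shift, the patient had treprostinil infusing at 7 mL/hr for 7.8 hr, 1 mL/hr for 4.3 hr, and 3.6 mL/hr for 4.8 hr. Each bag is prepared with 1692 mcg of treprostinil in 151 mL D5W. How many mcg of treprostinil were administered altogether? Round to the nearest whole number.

854 mcg

Concentration = 1692 mcg ÷ 151 mL = 11.2053 mcg/mL
Stage 1: 7 mL/hr × 7.8 hr = 54.6 mL → 54.6 mL × 11.2053 mcg/mL = 611.8093 mcg
Stage 2: 1 mL/hr × 4.3 hr = 4.3 mL → 4.3 mL × 11.2053 mcg/mL = 48.18278 mcg
Stage 3: 3.6 mL/hr × 4.8 hr = 17.28 mL → 17.28 mL × 11.2053 mcg/mL = 193.6275 mcg
Total = 611.8093 + 48.18278 + 193.6275 = 853.6196 mcg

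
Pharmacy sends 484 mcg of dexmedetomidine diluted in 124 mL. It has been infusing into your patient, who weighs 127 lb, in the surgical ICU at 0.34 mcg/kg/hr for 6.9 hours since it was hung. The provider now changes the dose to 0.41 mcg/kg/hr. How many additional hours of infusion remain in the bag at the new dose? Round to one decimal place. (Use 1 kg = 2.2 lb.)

Initial rate:
Weight = 127 lb ÷ 2.2 lb/kg = 57.72727 kg
Dose = 0.34 mcg/kg/hr × 57.72727 kg = 19.62727 mcg/hr
Concentration = 484 mcg ÷ 124 mL = 3.903226 mcg/mL
Rate = 19.62727 mcg/hr ÷ 3.903226 mcg/mL = 5.028475 mL/hr
Volume infused so far = 5.028475 mL/hr × 6.9 hr = 34.69648 mL
Volume remaining = 124 − 34.69648 = 89.30352 mL
New rate:
Dose = 0.41 mcg/kg/hr × 57.72727 kg = 23.66818 mcg/hr
Rate = 23.66818 mcg/hr ÷ 3.903226 mcg/mL = 6.063749 mL/hr
Time remaining = 89.30352 mL ÷ 6.063749 mL/hr = 14.72744 hr

14.7 hours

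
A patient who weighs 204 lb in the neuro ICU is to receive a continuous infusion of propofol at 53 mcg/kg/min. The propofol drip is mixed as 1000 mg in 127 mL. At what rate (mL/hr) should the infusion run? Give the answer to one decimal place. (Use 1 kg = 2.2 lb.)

Weight = 204 lb ÷ 2.2 lb/kg = 92.72727 kg
Dose = 53 mcg/kg/min × 92.72727 kg = 4914.545 mcg/min
4914.545 mcg/min × 60 min/hr = 294872.7 mcg/hr
Concentration = 1000 mg ÷ 127 mL = 7.874016 mg/mL = 7874.016 mcg/mL
Rate = 294872.7 mcg/hr ÷ 7874.016 mcg/mL = 37.44884 mL/hr

37.4 mL/hr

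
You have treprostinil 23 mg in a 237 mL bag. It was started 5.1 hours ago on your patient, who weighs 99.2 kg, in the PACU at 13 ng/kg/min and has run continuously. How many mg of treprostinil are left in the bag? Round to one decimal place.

Dose = 13 ng/kg/min × 99.2 kg = 1289.6 ng/min
1289.6 ng/min × 60 min/hr = 77376 ng/hr
Concentration = 23 mg ÷ 237 mL = 0.09704641 mg/mL = 97046.41 ng/mL
Rate = 77376 ng/hr ÷ 97046.41 ng/mL = 0.7973092 mL/hr
Volume infused = 0.7973092 mL/hr × 5.1 hr = 4.066277 mL
Volume remaining = 237 − 4.066277 = 232.9337 mL
Drug remaining = 232.9337 mL × 97046.41 ng/mL = 22605382 ng = 22.60538 mg

22.6 mg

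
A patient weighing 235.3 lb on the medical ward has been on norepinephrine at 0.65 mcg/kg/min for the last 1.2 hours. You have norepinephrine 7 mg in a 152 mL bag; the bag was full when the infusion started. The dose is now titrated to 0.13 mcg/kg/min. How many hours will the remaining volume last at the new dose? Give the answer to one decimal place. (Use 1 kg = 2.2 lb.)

2.4 hours

Initial rate:
Weight = 235.3 lb ÷ 2.2 lb/kg = 106.9545 kg
Dose = 0.65 mcg/kg/min × 106.9545 kg = 69.52045 mcg/min
69.52045 mcg/min × 60 min/hr = 4171.227 mcg/hr
Concentration = 7 mg ÷ 152 mL = 0.04605263 mg/mL = 46.05263 mcg/mL
Rate = 4171.227 mcg/hr ÷ 46.05263 mcg/mL = 90.57522 mL/hr
Volume infused so far = 90.57522 mL/hr × 1.2 hr = 108.6903 mL
Volume remaining = 152 − 108.6903 = 43.30974 mL
New rate:
Dose = 0.13 mcg/kg/min × 106.9545 kg = 13.90409 mcg/min
13.90409 mcg/min × 60 min/hr = 834.2455 mcg/hr
Rate = 834.2455 mcg/hr ÷ 46.05263 mcg/mL = 18.11504 mL/hr
Time remaining = 43.30974 mL ÷ 18.11504 mL/hr = 2.390816 hr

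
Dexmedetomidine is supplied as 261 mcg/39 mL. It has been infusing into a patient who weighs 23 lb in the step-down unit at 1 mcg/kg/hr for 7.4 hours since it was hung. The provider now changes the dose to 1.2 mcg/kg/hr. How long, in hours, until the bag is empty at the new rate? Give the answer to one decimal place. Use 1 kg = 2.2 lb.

14.6 hours

Initial rate:
Weight = 23 lb ÷ 2.2 lb/kg = 10.45455 kg
Dose = 1 mcg/kg/hr × 10.45455 kg = 10.45455 mcg/hr
Concentration = 261 mcg ÷ 39 mL = 6.692308 mcg/mL
Rate = 10.45455 mcg/hr ÷ 6.692308 mcg/mL = 1.562173 mL/hr
Volume infused so far = 1.562173 mL/hr × 7.4 hr = 11.56008 mL
Volume remaining = 39 − 11.56008 = 27.43992 mL
New rate:
Dose = 1.2 mcg/kg/hr × 10.45455 kg = 12.54545 mcg/hr
Rate = 12.54545 mcg/hr ÷ 6.692308 mcg/mL = 1.874608 mL/hr
Time remaining = 27.43992 mL ÷ 1.874608 mL/hr = 14.63768 hr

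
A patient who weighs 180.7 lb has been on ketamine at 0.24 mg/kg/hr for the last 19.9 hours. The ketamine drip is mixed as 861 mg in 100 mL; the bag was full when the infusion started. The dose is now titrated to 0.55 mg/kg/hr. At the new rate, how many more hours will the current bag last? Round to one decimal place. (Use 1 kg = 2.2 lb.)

10.4 hours

Initial rate:
Weight = 180.7 lb ÷ 2.2 lb/kg = 82.13636 kg
Dose = 0.24 mg/kg/hr × 82.13636 kg = 19.71273 mg/hr
Concentration = 861 mg ÷ 100 mL = 8.61 mg/mL
Rate = 19.71273 mg/hr ÷ 8.61 mg/mL = 2.289515 mL/hr
Volume infused so far = 2.289515 mL/hr × 19.9 hr = 45.56136 mL
Volume remaining = 100 − 45.56136 = 54.43864 mL
New rate:
Dose = 0.55 mg/kg/hr × 82.13636 kg = 45.175 mg/hr
Rate = 45.175 mg/hr ÷ 8.61 mg/mL = 5.246806 mL/hr
Time remaining = 54.43864 mL ÷ 5.246806 mL/hr = 10.37558 hr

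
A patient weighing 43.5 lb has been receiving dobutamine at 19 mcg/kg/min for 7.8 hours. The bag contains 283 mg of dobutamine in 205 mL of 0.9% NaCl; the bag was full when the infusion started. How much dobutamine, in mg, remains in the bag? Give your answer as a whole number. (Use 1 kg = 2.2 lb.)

Weight = 43.5 lb ÷ 2.2 lb/kg = 19.77273 kg
Dose = 19 mcg/kg/min × 19.77273 kg = 375.6818 mcg/min
375.6818 mcg/min × 60 min/hr = 22540.91 mcg/hr
Concentration = 283 mg ÷ 205 mL = 1.380488 mg/mL = 1380.488 mcg/mL
Rate = 22540.91 mcg/hr ÷ 1380.488 mcg/mL = 16.32822 mL/hr
Volume infused = 16.32822 mL/hr × 7.8 hr = 127.3601 mL
Volume remaining = 205 − 127.3601 = 77.63988 mL
Drug remaining = 77.63988 mL × 1380.488 mcg/mL = 107180.9 mcg = 107.1809 mg

107 mg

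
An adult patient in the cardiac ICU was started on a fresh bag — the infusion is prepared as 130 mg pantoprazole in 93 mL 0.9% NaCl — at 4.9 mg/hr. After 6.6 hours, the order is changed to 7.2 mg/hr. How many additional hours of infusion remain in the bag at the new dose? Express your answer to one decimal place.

Initial rate:
Concentration = 130 mg ÷ 93 mL = 1.397849 mg/mL
Rate = 4.9 mg/hr ÷ 1.397849 mg/mL = 3.505385 mL/hr
Volume infused so far = 3.505385 mL/hr × 6.6 hr = 23.13554 mL
Volume remaining = 93 − 23.13554 = 69.86446 mL
New rate:
Rate = 7.2 mg/hr ÷ 1.397849 mg/mL = 5.150769 mL/hr
Time remaining = 69.86446 mL ÷ 5.150769 mL/hr = 13.56389 hr

13.6 hours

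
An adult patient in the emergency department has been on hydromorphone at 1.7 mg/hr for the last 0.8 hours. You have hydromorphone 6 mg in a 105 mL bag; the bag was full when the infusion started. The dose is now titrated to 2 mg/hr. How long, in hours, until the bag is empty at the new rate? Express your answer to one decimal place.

Initial rate:
Concentration = 6 mg ÷ 105 mL = 0.05714286 mg/mL
Rate = 1.7 mg/hr ÷ 0.05714286 mg/mL = 29.75 mL/hr
Volume infused so far = 29.75 mL/hr × 0.8 hr = 23.8 mL
Volume remaining = 105 − 23.8 = 81.2 mL
New rate:
Rate = 2 mg/hr ÷ 0.05714286 mg/mL = 35 mL/hr
Time remaining = 81.2 mL ÷ 35 mL/hr = 2.32 hr

2.3 hours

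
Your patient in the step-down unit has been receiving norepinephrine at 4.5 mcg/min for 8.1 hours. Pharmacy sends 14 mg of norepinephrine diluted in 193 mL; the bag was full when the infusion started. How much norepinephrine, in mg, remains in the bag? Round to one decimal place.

4.5 mcg/min × 60 min/hr = 270 mcg/hr
Concentration = 14 mg ÷ 193 mL = 0.07253886 mg/mL = 72.53886 mcg/mL
Rate = 270 mcg/hr ÷ 72.53886 mcg/mL = 3.722143 mL/hr
Volume infused = 3.722143 mL/hr × 8.1 hr = 30.14936 mL
Volume remaining = 193 − 30.14936 = 162.8506 mL
Drug remaining = 162.8506 mL × 72.53886 mcg/mL = 11813 mcg = 11.813 mg

11.8 mg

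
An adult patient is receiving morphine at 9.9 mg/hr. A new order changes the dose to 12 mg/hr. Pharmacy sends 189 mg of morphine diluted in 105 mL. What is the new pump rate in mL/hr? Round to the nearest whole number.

7 mL/hr

Concentration = 189 mg ÷ 105 mL = 1.8 mg/mL
Rate = 12 mg/hr ÷ 1.8 mg/mL = 6.666667 mL/hr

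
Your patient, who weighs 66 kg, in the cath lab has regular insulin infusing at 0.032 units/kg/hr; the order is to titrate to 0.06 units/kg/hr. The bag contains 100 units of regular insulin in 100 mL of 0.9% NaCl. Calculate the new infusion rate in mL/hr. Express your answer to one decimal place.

Dose = 0.06 units/kg/hr × 66 kg = 3.96 units/hr
Concentration = 100 units ÷ 100 mL = 1 units/mL
Rate = 3.96 units/hr ÷ 1 units/mL = 3.96 mL/hr

4.0 mL/hr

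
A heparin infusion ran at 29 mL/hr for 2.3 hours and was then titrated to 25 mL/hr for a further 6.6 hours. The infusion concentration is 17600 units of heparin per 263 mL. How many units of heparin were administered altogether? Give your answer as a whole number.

Concentration = 17600 units ÷ 263 mL = 66.92015 units/mL
Stage 1: 29 mL/hr × 2.3 hr = 66.7 mL → 66.7 mL × 66.92015 units/mL = 4463.574 units
Stage 2: 25 mL/hr × 6.6 hr = 165 mL → 165 mL × 66.92015 units/mL = 11041.83 units
Total = 4463.574 + 11041.83 = 15505.4 units

15505 units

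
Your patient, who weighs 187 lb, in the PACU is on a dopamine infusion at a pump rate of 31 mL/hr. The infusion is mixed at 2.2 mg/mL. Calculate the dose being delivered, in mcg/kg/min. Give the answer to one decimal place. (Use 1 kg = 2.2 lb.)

13.4 mcg/kg/min

Weight = 187 lb ÷ 2.2 lb/kg = 85 kg
Concentration = 2.2 mg/mL = 2200 mcg/mL
Drug rate = 31 mL/hr × 2200 mcg/mL = 68200 mcg/hr
68200 mcg/hr ÷ 60 min/hr = 1136.667 mcg/min
1136.667 mcg/min ÷ 85 kg = 13.37255 mcg/kg/min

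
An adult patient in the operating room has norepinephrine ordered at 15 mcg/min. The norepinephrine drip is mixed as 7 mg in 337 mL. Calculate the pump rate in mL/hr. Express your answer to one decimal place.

15 mcg/min × 60 min/hr = 900 mcg/hr
Concentration = 7 mg ÷ 337 mL = 0.02077151 mg/mL = 20.77151 mcg/mL
Rate = 900 mcg/hr ÷ 20.77151 mcg/mL = 43.32857 mL/hr

43.3 mL/hr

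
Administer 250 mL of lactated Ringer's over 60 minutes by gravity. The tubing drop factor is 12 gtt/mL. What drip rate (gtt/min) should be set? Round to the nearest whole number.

50 gtt/min

250 mL ÷ (60 min) = 4.166667 mL/min
4.166667 mL/min × 12 gtt/mL = 50 gtt/min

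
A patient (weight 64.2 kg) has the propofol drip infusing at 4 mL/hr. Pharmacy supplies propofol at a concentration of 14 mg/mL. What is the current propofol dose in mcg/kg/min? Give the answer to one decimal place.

Concentration = 14 mg/mL = 14000 mcg/mL
Drug rate = 4 mL/hr × 14000 mcg/mL = 56000 mcg/hr
56000 mcg/hr ÷ 60 min/hr = 933.3333 mcg/min
933.3333 mcg/min ÷ 64.2 kg = 14.5379 mcg/kg/min

14.5 mcg/kg/min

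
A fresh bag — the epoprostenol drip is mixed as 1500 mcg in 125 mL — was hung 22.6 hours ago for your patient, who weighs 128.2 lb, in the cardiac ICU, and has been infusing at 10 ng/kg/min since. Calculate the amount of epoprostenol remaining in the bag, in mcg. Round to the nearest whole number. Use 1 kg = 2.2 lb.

Weight = 128.2 lb ÷ 2.2 lb/kg = 58.27273 kg
Dose = 10 ng/kg/min × 58.27273 kg = 582.7273 ng/min
582.7273 ng/min × 60 min/hr = 34963.64 ng/hr
Concentration = 1500 mcg ÷ 125 mL = 12 mcg/mL = 12000 ng/mL
Rate = 34963.64 ng/hr ÷ 12000 ng/mL = 2.913636 mL/hr
Volume infused = 2.913636 mL/hr × 22.6 hr = 65.84818 mL
Volume remaining = 125 − 65.84818 = 59.15182 mL
Drug remaining = 59.15182 mL × 12000 ng/mL = 709821.8 ng = 709.8218 mcg

710 mcg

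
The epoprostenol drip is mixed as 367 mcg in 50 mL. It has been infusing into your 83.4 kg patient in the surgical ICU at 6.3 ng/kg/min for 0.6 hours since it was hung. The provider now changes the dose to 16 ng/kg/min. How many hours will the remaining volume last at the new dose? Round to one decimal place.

Initial rate:
Dose = 6.3 ng/kg/min × 83.4 kg = 525.42 ng/min
525.42 ng/min × 60 min/hr = 31525.2 ng/hr
Concentration = 367 mcg ÷ 50 mL = 7.34 mcg/mL = 7340 ng/mL
Rate = 31525.2 ng/hr ÷ 7340 ng/mL = 4.294986 mL/hr
Volume infused so far = 4.294986 mL/hr × 0.6 hr = 2.576992 mL
Volume remaining = 50 − 2.576992 = 47.42301 mL
New rate:
Dose = 16 ng/kg/min × 83.4 kg = 1334.4 ng/min
1334.4 ng/min × 60 min/hr = 80064 ng/hr
Rate = 80064 ng/hr ÷ 7340 ng/mL = 10.9079 mL/hr
Time remaining = 47.42301 mL ÷ 10.9079 mL/hr = 4.347583 hr

4.3 hours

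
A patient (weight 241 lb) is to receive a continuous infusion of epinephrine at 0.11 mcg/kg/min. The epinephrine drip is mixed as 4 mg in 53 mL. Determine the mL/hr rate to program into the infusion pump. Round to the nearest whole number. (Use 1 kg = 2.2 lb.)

Weight = 241 lb ÷ 2.2 lb/kg = 109.5455 kg
Dose = 0.11 mcg/kg/min × 109.5455 kg = 12.05 mcg/min
12.05 mcg/min × 60 min/hr = 723 mcg/hr
Concentration = 4 mg ÷ 53 mL = 0.0754717 mg/mL = 75.4717 mcg/mL
Rate = 723 mcg/hr ÷ 75.4717 mcg/mL = 9.57975 mL/hr

10 mL/hr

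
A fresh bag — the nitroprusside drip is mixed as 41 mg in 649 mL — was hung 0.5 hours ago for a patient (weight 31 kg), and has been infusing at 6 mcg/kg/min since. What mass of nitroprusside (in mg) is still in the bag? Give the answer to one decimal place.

35.4 mg

Dose = 6 mcg/kg/min × 31 kg = 186 mcg/min
186 mcg/min × 60 min/hr = 11160 mcg/hr
Concentration = 41 mg ÷ 649 mL = 0.06317411 mg/mL = 63.17411 mcg/mL
Rate = 11160 mcg/hr ÷ 63.17411 mcg/mL = 176.6546 mL/hr
Volume infused = 176.6546 mL/hr × 0.5 hr = 88.32732 mL
Volume remaining = 649 − 88.32732 = 560.6727 mL
Drug remaining = 560.6727 mL × 63.17411 mcg/mL = 35420 mcg = 35.42 mg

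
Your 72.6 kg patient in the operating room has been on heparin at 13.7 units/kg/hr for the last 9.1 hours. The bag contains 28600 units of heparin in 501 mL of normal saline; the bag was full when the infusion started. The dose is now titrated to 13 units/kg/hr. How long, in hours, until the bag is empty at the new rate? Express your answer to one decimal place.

Initial rate:
Dose = 13.7 units/kg/hr × 72.6 kg = 994.62 units/hr
Concentration = 28600 units ÷ 501 mL = 57.08583 units/mL
Rate = 994.62 units/hr ÷ 57.08583 units/mL = 17.42324 mL/hr
Volume infused so far = 17.42324 mL/hr × 9.1 hr = 158.5515 mL
Volume remaining = 501 − 158.5515 = 342.4485 mL
New rate:
Dose = 13 units/kg/hr × 72.6 kg = 943.8 units/hr
Rate = 943.8 units/hr ÷ 57.08583 units/mL = 16.533 mL/hr
Time remaining = 342.4485 mL ÷ 16.533 mL/hr = 20.71303 hr

20.7 hours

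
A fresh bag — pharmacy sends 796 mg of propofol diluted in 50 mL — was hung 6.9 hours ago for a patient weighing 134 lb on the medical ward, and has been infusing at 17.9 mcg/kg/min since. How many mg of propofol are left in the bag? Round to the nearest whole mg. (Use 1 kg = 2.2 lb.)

345 mg

Weight = 134 lb ÷ 2.2 lb/kg = 60.90909 kg
Dose = 17.9 mcg/kg/min × 60.90909 kg = 1090.273 mcg/min
1090.273 mcg/min × 60 min/hr = 65416.36 mcg/hr
Concentration = 796 mg ÷ 50 mL = 15.92 mg/mL = 15920 mcg/mL
Rate = 65416.36 mcg/hr ÷ 15920 mcg/mL = 4.109068 mL/hr
Volume infused = 4.109068 mL/hr × 6.9 hr = 28.35257 mL
Volume remaining = 50 − 28.35257 = 21.64743 mL
Drug remaining = 21.64743 mL × 15920 mcg/mL = 344627.1 mcg = 344.6271 mg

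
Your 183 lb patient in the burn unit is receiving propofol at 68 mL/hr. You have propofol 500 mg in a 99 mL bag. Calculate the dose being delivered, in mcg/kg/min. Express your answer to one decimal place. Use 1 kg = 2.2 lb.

68.8 mcg/kg/min

Weight = 183 lb ÷ 2.2 lb/kg = 83.18182 kg
Concentration = 500 mg ÷ 99 mL = 5.050505 mg/mL = 5050.505 mcg/mL
Drug rate = 68 mL/hr × 5050.505 mcg/mL = 343434.3 mcg/hr
343434.3 mcg/hr ÷ 60 min/hr = 5723.906 mcg/min
5723.906 mcg/min ÷ 83.18182 kg = 68.81198 mcg/kg/min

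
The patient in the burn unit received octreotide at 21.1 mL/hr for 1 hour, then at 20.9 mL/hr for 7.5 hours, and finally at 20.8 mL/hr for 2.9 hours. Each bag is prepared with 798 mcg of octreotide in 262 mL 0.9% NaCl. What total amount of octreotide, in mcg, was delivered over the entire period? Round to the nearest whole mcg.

725 mcg

Concentration = 798 mcg ÷ 262 mL = 3.045802 mcg/mL
Stage 1: 21.1 mL/hr × 1 hr = 21.1 mL → 21.1 mL × 3.045802 mcg/mL = 64.26641 mcg
Stage 2: 20.9 mL/hr × 7.5 hr = 156.75 mL → 156.75 mL × 3.045802 mcg/mL = 477.4294 mcg
Stage 3: 20.8 mL/hr × 2.9 hr = 60.32 mL → 60.32 mL × 3.045802 mcg/mL = 183.7227 mcg
Total = 64.26641 + 477.4294 + 183.7227 = 725.4185 mcg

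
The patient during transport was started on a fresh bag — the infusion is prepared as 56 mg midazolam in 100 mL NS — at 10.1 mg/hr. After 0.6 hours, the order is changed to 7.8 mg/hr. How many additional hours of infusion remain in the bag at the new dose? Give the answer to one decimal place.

6.4 hours

Initial rate:
Concentration = 56 mg ÷ 100 mL = 0.56 mg/mL
Rate = 10.1 mg/hr ÷ 0.56 mg/mL = 18.03571 mL/hr
Volume infused so far = 18.03571 mL/hr × 0.6 hr = 10.82143 mL
Volume remaining = 100 − 10.82143 = 89.17857 mL
New rate:
Rate = 7.8 mg/hr ÷ 0.56 mg/mL = 13.92857 mL/hr
Time remaining = 89.17857 mL ÷ 13.92857 mL/hr = 6.402564 hr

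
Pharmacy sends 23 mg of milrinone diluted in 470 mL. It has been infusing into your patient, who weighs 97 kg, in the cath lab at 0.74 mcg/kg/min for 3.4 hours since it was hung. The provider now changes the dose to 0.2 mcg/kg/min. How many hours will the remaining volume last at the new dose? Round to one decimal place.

7.2 hours

Initial rate:
Dose = 0.74 mcg/kg/min × 97 kg = 71.78 mcg/min
71.78 mcg/min × 60 min/hr = 4306.8 mcg/hr
Concentration = 23 mg ÷ 470 mL = 0.04893617 mg/mL = 48.93617 mcg/mL
Rate = 4306.8 mcg/hr ÷ 48.93617 mcg/mL = 88.00852 mL/hr
Volume infused so far = 88.00852 mL/hr × 3.4 hr = 299.229 mL
Volume remaining = 470 − 299.229 = 170.771 mL
New rate:
Dose = 0.2 mcg/kg/min × 97 kg = 19.4 mcg/min
19.4 mcg/min × 60 min/hr = 1164 mcg/hr
Rate = 1164 mcg/hr ÷ 48.93617 mcg/mL = 23.78609 mL/hr
Time remaining = 170.771 mL ÷ 23.78609 mL/hr = 7.17945 hr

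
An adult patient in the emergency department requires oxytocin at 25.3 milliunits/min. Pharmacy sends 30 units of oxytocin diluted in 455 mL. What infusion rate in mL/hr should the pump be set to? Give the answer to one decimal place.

25.3 milliunits/min × 60 min/hr = 1518 milliunits/hr
Concentration = 30 units ÷ 455 mL = 0.06593407 units/mL = 65.93407 milliunits/mL
Rate = 1518 milliunits/hr ÷ 65.93407 milliunits/mL = 23.023 mL/hr

23.0 mL/hr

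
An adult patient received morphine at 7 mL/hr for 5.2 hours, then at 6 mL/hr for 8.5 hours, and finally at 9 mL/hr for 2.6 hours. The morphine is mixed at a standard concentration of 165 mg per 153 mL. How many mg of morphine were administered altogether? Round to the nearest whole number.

Concentration = 165 mg ÷ 153 mL = 1.078431 mg/mL
Stage 1: 7 mL/hr × 5.2 hr = 36.4 mL → 36.4 mL × 1.078431 mg/mL = 39.2549 mg
Stage 2: 6 mL/hr × 8.5 hr = 51 mL → 51 mL × 1.078431 mg/mL = 55 mg
Stage 3: 9 mL/hr × 2.6 hr = 23.4 mL → 23.4 mL × 1.078431 mg/mL = 25.23529 mg
Total = 39.2549 + 55 + 25.23529 = 119.4902 mg

119 mg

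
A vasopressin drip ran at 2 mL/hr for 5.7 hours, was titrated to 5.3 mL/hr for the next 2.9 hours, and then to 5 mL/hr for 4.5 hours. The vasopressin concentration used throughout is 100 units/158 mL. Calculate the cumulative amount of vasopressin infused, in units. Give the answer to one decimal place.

Concentration = 100 units ÷ 158 mL = 0.6329114 units/mL
Stage 1: 2 mL/hr × 5.7 hr = 11.4 mL → 11.4 mL × 0.6329114 units/mL = 7.21519 units
Stage 2: 5.3 mL/hr × 2.9 hr = 15.37 mL → 15.37 mL × 0.6329114 units/mL = 9.727848 units
Stage 3: 5 mL/hr × 4.5 hr = 22.5 mL → 22.5 mL × 0.6329114 units/mL = 14.24051 units
Total = 7.21519 + 9.727848 + 14.24051 = 31.18354 units

31.2 units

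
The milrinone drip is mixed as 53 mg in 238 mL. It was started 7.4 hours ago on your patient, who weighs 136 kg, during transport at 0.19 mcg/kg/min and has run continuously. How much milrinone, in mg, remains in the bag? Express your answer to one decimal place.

41.5 mg

Dose = 0.19 mcg/kg/min × 136 kg = 25.84 mcg/min
25.84 mcg/min × 60 min/hr = 1550.4 mcg/hr
Concentration = 53 mg ÷ 238 mL = 0.2226891 mg/mL = 222.6891 mcg/mL
Rate = 1550.4 mcg/hr ÷ 222.6891 mcg/mL = 6.962174 mL/hr
Volume infused = 6.962174 mL/hr × 7.4 hr = 51.52008 mL
Volume remaining = 238 − 51.52008 = 186.4799 mL
Drug remaining = 186.4799 mL × 222.6891 mcg/mL = 41527.04 mcg = 41.52704 mg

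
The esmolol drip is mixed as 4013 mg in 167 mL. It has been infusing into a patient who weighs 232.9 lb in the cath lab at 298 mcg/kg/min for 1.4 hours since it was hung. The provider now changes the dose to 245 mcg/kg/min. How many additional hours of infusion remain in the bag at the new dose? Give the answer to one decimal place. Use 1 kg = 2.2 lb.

Initial rate:
Weight = 232.9 lb ÷ 2.2 lb/kg = 105.8636 kg
Dose = 298 mcg/kg/min × 105.8636 kg = 31547.36 mcg/min
31547.36 mcg/min × 60 min/hr = 1892842 mcg/hr
Concentration = 4013 mg ÷ 167 mL = 24.02994 mg/mL = 24029.94 mcg/mL
Rate = 1892842 mcg/hr ÷ 24029.94 mcg/mL = 78.77014 mL/hr
Volume infused so far = 78.77014 mL/hr × 1.4 hr = 110.2782 mL
Volume remaining = 167 − 110.2782 = 56.7218 mL
New rate:
Dose = 245 mcg/kg/min × 105.8636 kg = 25936.59 mcg/min
25936.59 mcg/min × 60 min/hr = 1556195 mcg/hr
Rate = 1556195 mcg/hr ÷ 24029.94 mcg/mL = 64.76069 mL/hr
Time remaining = 56.7218 mL ÷ 64.76069 mL/hr = 0.8758678 hr

0.9 hours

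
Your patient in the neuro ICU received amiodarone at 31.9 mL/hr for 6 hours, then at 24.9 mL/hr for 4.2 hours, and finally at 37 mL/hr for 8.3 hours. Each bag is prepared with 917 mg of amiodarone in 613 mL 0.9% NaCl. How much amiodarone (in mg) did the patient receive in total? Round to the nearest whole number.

902 mg

Concentration = 917 mg ÷ 613 mL = 1.495922 mg/mL
Stage 1: 31.9 mL/hr × 6 hr = 191.4 mL → 191.4 mL × 1.495922 mg/mL = 286.3194 mg
Stage 2: 24.9 mL/hr × 4.2 hr = 104.58 mL → 104.58 mL × 1.495922 mg/mL = 156.4435 mg
Stage 3: 37 mL/hr × 8.3 hr = 307.1 mL → 307.1 mL × 1.495922 mg/mL = 459.3976 mg
Total = 286.3194 + 156.4435 + 459.3976 = 902.1605 mg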